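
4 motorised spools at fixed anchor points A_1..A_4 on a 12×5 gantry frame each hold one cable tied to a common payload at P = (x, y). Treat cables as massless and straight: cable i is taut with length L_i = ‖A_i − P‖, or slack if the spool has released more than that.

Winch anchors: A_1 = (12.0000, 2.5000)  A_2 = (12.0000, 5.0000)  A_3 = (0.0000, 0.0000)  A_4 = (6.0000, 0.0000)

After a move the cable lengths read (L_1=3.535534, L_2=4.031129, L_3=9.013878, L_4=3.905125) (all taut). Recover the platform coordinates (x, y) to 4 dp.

(8.5000, 3.0000)

each cable: (A_i−P)·(A_i−P) = L_i²; let k_i = ‖A_i‖²−L_i²
k_1 = 144.0000+6.2500−12.5000 = 137.7500
row 1: 0.0000x − 5.0000y = -15.0000  (k_2=152.7500)
row 2: 24.0000x + 5.0000y = 219.0000  (k_3=-81.2500)
row 3: 12.0000x + 5.0000y = 117.0000  (k_4=20.7500)
Cramer on rows 1–2 → x = 8.5000, y = 3.0000
check cable 4: ‖A_4−P‖² = 15.2500 ≈ L_4² = 15.2500 ✓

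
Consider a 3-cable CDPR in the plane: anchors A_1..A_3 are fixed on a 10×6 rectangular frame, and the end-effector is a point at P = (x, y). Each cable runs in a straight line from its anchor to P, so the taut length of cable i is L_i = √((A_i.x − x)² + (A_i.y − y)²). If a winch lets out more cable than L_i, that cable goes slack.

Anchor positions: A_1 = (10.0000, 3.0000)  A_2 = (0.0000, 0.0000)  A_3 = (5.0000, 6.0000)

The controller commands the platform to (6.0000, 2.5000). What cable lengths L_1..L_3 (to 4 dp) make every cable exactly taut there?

(4.0311, 6.5000, 3.6401)

cable 1: Δx=4.0000, Δy=0.5000; L_1 = √(Δx²+Δy²) = 4.0311
cable 2: Δx=-6.0000, Δy=-2.5000; L_2 = √(Δx²+Δy²) = 6.5000
cable 3: Δx=-1.0000, Δy=3.5000; L_3 = √(Δx²+Δy²) = 3.6401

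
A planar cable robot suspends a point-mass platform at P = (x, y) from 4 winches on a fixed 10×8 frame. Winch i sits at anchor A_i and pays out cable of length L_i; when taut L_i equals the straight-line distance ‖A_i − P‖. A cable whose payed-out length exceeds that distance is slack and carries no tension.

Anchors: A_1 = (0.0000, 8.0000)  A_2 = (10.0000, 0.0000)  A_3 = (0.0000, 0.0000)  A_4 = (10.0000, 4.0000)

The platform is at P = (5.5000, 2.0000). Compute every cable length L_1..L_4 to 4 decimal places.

(8.1394, 4.9244, 5.8523, 4.9244)

L_1 = √((0.0000−5.5000)² + (8.0000−2.0000)²) = 8.1394
L_2 = √((10.0000−5.5000)² + (0.0000−2.0000)²) = 4.9244
L_3 = √((0.0000−5.5000)² + (0.0000−2.0000)²) = 5.8523
L_4 = √((10.0000−5.5000)² + (4.0000−2.0000)²) = 4.9244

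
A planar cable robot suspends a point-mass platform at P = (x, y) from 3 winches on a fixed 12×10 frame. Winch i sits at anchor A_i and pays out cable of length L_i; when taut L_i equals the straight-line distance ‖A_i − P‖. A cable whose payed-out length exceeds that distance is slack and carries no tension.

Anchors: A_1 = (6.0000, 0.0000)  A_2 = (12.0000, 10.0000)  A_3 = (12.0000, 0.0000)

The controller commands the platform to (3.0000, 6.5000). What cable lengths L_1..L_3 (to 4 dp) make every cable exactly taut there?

(7.1589, 9.6566, 11.1018)

cable 1: Δx=3.0000, Δy=-6.5000; L_1 = √(Δx²+Δy²) = 7.1589
cable 2: Δx=9.0000, Δy=3.5000; L_2 = √(Δx²+Δy²) = 9.6566
cable 3: Δx=9.0000, Δy=-6.5000; L_3 = √(Δx²+Δy²) = 11.1018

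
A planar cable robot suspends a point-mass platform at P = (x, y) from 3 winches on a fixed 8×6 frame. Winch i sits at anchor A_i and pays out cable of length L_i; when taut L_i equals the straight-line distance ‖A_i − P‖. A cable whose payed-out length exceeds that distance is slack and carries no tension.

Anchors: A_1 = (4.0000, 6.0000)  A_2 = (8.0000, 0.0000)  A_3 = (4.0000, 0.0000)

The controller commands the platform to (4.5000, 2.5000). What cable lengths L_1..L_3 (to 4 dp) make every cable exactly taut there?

(3.5355, 4.3012, 2.5495)

cable 1: Δx=-0.5000, Δy=3.5000; L_1 = √(Δx²+Δy²) = 3.5355
cable 2: Δx=3.5000, Δy=-2.5000; L_2 = √(Δx²+Δy²) = 4.3012
cable 3: Δx=-0.5000, Δy=-2.5000; L_3 = √(Δx²+Δy²) = 2.5495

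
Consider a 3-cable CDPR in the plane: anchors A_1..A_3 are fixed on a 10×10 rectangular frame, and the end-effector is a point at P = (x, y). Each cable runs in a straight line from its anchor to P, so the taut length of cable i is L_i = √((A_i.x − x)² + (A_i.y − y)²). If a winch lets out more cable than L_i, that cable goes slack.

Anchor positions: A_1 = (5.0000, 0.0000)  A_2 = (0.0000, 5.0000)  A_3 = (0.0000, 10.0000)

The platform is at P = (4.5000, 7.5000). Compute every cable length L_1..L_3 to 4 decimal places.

L_1: Δ = A_1−P = (0.5000, -7.5000) → ‖Δ‖ = √56.5000 = 7.5166
L_2: Δ = A_2−P = (-4.5000, -2.5000) → ‖Δ‖ = √26.5000 = 5.1478
L_3: Δ = A_3−P = (-4.5000, 2.5000) → ‖Δ‖ = √26.5000 = 5.1478

(7.5166, 5.1478, 5.1478)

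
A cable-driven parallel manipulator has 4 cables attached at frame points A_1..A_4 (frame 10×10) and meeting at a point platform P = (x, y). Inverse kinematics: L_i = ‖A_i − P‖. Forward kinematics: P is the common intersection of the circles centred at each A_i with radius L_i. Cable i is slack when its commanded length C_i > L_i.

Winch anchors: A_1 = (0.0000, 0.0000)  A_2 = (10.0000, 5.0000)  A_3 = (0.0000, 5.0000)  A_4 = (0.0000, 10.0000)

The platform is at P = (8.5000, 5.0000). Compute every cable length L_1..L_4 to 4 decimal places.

cable 1: Δx=-8.5000, Δy=-5.0000; L_1 = √(Δx²+Δy²) = 9.8615
cable 2: Δx=1.5000, Δy=0.0000; L_2 = √(Δx²+Δy²) = 1.5000
cable 3: Δx=-8.5000, Δy=0.0000; L_3 = √(Δx²+Δy²) = 8.5000
cable 4: Δx=-8.5000, Δy=5.0000; L_4 = √(Δx²+Δy²) = 9.8615

(9.8615, 1.5000, 8.5000, 9.8615)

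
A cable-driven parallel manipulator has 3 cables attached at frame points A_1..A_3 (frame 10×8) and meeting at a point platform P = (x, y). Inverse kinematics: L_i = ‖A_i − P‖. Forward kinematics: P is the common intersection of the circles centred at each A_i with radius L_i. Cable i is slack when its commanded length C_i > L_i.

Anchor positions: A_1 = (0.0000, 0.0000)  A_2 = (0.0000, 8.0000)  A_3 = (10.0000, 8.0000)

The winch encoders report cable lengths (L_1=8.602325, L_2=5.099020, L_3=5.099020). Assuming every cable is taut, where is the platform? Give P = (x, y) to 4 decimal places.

each cable: (A_i−P)·(A_i−P) = L_i²; let q_i = ‖A_i‖²−L_i²
q_1 = 0.0000+0.0000−74.0000 = -74.0000
row 1: 0.0000x − 16.0000y = -112.0000  (q_2=38.0000)
row 2: -20.0000x − 16.0000y = -212.0000  (q_3=138.0000)
Cramer on rows 1–2 → x = 5.0000, y = 7.0000

(5.0000, 7.0000)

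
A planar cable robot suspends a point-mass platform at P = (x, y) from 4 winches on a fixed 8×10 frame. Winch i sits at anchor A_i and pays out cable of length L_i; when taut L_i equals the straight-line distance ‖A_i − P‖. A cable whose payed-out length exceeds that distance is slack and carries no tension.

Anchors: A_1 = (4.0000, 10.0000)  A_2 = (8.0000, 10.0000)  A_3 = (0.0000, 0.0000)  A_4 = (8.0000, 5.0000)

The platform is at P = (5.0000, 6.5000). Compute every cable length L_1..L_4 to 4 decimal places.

L_1 = √((4.0000−5.0000)² + (10.0000−6.5000)²) = 3.6401
L_2 = √((8.0000−5.0000)² + (10.0000−6.5000)²) = 4.6098
L_3 = √((0.0000−5.0000)² + (0.0000−6.5000)²) = 8.2006
L_4 = √((8.0000−5.0000)² + (5.0000−6.5000)²) = 3.3541

(3.6401, 4.6098, 8.2006, 3.3541)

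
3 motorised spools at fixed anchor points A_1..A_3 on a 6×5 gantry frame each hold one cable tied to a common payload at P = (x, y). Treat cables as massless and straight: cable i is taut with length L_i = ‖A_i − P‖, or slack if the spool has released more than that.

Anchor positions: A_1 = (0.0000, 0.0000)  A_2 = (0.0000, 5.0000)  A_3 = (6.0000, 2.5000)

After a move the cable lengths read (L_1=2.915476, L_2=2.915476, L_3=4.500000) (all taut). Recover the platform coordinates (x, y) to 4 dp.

(1.5000, 2.5000)

circle eqns → linear via eq_j − eq_1; set q_j = A_j·A_j − L_j²
q_1 = 0.0000+0.0000−8.5000 = -8.5000
0.0000·x − 10.0000·y = q_1−q_2 = -25.0000
-12.0000·x − 5.0000·y = q_1−q_3 = -30.5000
solve first two rows → x=1.5000, y=2.5000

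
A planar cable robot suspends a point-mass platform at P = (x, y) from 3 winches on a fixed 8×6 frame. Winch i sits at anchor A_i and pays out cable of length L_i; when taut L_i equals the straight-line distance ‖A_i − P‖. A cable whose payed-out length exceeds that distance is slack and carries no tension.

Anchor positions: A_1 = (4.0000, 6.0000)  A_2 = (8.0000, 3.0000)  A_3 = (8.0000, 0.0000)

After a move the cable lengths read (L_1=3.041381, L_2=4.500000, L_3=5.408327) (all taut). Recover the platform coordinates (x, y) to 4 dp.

expand ‖A_i−P‖²=L_i² and subtract eq 1 (q_i ≔ ‖A_i‖²−L_i²)
q_1 = 16.0000+36.0000−9.2500 = 42.7500
eq1−eq2 → [-8.0000  6.0000]·P = -10.0000
eq1−eq3 → [-8.0000  12.0000]·P = 8.0000
2×2 solve → P = (3.5000, 3.0000)

(3.5000, 3.0000)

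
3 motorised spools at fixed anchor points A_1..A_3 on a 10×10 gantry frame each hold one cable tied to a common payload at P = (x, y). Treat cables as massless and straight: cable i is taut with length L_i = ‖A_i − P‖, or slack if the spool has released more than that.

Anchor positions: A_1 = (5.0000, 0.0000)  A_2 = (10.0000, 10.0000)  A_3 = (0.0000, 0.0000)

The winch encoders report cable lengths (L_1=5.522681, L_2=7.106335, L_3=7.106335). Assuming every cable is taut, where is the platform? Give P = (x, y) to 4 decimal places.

each cable: (A_i−P)·(A_i−P) = L_i²; let c_i = ‖A_i‖²−L_i²
c_1 = 25.0000+0.0000−30.5000 = -5.5000
row 1: -10.0000x − 20.0000y = -155.0000  (c_2=149.5000)
row 2: 10.0000x + 0.0000y = 45.0000  (c_3=-50.5000)
Cramer on rows 1–2 → x = 4.5000, y = 5.5000

(4.5000, 5.5000)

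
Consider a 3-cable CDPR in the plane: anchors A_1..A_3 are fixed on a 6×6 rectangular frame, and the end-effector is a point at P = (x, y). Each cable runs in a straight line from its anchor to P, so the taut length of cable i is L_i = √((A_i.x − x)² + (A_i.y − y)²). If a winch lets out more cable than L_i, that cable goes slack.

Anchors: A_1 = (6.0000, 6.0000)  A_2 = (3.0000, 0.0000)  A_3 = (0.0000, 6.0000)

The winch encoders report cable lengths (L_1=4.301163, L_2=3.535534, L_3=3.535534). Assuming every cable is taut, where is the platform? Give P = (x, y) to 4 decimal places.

(2.5000, 3.5000)

circle eqns → linear via eq_j − eq_1; set q_j = A_j·A_j − L_j²
q_1 = 36.0000+36.0000−18.5000 = 53.5000
6.0000·x + 12.0000·y = q_1−q_2 = 57.0000
12.0000·x + 0.0000·y = q_1−q_3 = 30.0000
solve first two rows → x=2.5000, y=3.5000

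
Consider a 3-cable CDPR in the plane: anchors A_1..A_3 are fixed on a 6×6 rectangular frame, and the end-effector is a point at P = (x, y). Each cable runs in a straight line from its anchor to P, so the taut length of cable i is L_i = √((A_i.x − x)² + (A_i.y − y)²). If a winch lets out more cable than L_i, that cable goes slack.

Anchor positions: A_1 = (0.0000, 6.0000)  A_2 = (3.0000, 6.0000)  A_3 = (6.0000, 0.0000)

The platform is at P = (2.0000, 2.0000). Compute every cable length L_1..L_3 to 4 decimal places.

cable 1: Δx=-2.0000, Δy=4.0000; L_1 = √(Δx²+Δy²) = 4.4721
cable 2: Δx=1.0000, Δy=4.0000; L_2 = √(Δx²+Δy²) = 4.1231
cable 3: Δx=4.0000, Δy=-2.0000; L_3 = √(Δx²+Δy²) = 4.4721

(4.4721, 4.1231, 4.4721)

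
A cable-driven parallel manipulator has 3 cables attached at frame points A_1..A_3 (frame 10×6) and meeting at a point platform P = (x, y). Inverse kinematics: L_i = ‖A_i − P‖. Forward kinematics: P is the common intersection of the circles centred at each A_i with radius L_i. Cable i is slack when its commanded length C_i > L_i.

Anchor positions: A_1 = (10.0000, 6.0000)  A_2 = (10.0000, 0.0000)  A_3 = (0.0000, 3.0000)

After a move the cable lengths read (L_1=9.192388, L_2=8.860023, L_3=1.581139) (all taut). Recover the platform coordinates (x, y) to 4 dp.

(1.5000, 2.5000)

each cable: (A_i−P)·(A_i−P) = L_i²; let k_i = ‖A_i‖²−L_i²
k_1 = 100.0000+36.0000−84.5000 = 51.5000
row 1: 0.0000x + 12.0000y = 30.0000  (k_2=21.5000)
row 2: 20.0000x + 6.0000y = 45.0000  (k_3=6.5000)
Cramer on rows 1–2 → x = 1.5000, y = 2.5000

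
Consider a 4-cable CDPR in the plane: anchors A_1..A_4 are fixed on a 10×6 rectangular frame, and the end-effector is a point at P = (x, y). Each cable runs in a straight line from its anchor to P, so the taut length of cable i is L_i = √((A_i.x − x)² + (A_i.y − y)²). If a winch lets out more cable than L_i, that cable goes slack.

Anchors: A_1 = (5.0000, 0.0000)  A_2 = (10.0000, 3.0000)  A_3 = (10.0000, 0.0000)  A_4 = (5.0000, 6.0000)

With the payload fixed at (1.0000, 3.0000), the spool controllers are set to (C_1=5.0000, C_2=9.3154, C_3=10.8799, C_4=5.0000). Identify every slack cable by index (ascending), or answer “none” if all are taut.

2, 3

i=1: geometric 5.0000 vs commanded 5.0000 ⇒ taut
i=2: geometric 9.0000 vs commanded 9.3154 ⇒ slack
i=3: geometric 9.4868 vs commanded 10.8799 ⇒ slack
i=4: geometric 5.0000 vs commanded 5.0000 ⇒ taut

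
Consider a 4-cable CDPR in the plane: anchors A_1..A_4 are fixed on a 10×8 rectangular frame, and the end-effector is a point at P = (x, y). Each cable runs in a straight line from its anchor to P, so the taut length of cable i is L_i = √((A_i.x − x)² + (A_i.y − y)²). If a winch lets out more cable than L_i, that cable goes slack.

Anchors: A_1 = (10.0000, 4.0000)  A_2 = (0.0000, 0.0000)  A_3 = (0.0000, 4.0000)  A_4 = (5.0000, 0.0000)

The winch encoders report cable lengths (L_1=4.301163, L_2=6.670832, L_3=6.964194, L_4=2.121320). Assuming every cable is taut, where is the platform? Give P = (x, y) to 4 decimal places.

(6.5000, 1.5000)

each cable: (A_i−P)·(A_i−P) = L_i²; let c_i = ‖A_i‖²−L_i²
c_1 = 100.0000+16.0000−18.5000 = 97.5000
row 1: 20.0000x + 8.0000y = 142.0000  (c_2=-44.5000)
row 2: 20.0000x + 0.0000y = 130.0000  (c_3=-32.5000)
row 3: 10.0000x + 8.0000y = 77.0000  (c_4=20.5000)
Cramer on rows 1–2 → x = 6.5000, y = 1.5000
check cable 4: ‖A_4−P‖² = 4.5000 ≈ L_4² = 4.5000 ✓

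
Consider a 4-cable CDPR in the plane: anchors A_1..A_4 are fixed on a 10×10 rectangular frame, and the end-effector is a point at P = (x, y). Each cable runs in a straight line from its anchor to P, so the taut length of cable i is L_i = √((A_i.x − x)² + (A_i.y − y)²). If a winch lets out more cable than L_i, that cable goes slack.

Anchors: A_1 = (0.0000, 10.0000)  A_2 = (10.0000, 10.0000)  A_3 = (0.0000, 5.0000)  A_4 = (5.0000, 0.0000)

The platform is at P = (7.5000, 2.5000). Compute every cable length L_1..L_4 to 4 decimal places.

L_1: Δ = A_1−P = (-7.5000, 7.5000) → ‖Δ‖ = √112.5000 = 10.6066
L_2: Δ = A_2−P = (2.5000, 7.5000) → ‖Δ‖ = √62.5000 = 7.9057
L_3: Δ = A_3−P = (-7.5000, 2.5000) → ‖Δ‖ = √62.5000 = 7.9057
L_4: Δ = A_4−P = (-2.5000, -2.5000) → ‖Δ‖ = √12.5000 = 3.5355

(10.6066, 7.9057, 7.9057, 3.5355)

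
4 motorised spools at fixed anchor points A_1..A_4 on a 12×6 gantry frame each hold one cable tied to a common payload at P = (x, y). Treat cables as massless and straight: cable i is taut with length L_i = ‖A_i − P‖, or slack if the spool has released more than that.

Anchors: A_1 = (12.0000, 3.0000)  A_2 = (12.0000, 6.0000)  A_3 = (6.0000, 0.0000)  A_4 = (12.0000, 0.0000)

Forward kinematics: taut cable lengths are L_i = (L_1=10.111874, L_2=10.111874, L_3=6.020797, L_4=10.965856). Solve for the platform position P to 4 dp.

circle eqns → linear via eq_j − eq_1; set k_j = A_j·A_j − L_j²
k_1 = 144.0000+9.0000−102.2500 = 50.7500
0.0000·x − 6.0000·y = k_1−k_2 = -27.0000
12.0000·x + 6.0000·y = k_1−k_3 = 51.0000
0.0000·x + 6.0000·y = k_1−k_4 = 27.0000
solve first two rows → x=2.0000, y=4.5000
check cable 4: ‖A_4−P‖² = 120.2500 ≈ L_4² = 120.2500 ✓

(2.0000, 4.5000)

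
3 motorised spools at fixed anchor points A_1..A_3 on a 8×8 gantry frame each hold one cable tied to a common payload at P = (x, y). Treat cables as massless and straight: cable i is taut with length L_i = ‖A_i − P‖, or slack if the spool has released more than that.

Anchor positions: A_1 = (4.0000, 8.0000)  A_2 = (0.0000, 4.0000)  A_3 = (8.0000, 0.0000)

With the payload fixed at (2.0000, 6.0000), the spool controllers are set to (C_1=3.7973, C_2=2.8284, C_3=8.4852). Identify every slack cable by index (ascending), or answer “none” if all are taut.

cable 1: √((2.0000)²+(2.0000)²)=2.8284, C_1=3.7973: slack
cable 2: √((-2.0000)²+(-2.0000)²)=2.8284, C_2=2.8284: taut
cable 3: √((6.0000)²+(-6.0000)²)=8.4853, C_3=8.4852: taut

1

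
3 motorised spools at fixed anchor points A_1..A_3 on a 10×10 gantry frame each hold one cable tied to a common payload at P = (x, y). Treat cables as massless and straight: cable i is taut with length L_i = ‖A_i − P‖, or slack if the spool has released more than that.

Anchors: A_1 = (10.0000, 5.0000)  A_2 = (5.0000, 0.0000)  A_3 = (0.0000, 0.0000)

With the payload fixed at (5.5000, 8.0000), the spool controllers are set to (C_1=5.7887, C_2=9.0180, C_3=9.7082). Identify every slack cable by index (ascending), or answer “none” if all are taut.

cable 1: √((4.5000)²+(-3.0000)²)=5.4083, C_1=5.7887: slack
cable 2: √((-0.5000)²+(-8.0000)²)=8.0156, C_2=9.0180: slack
cable 3: √((-5.5000)²+(-8.0000)²)=9.7082, C_3=9.7082: taut

1, 2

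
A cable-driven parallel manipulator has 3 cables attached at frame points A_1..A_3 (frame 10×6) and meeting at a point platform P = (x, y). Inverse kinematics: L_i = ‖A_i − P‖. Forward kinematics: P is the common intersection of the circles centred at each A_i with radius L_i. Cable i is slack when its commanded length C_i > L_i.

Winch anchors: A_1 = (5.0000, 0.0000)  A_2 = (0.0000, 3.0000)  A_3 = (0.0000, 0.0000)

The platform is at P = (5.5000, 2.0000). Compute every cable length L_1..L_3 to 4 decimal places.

(2.0616, 5.5902, 5.8523)

L_1 = √((5.0000−5.5000)² + (0.0000−2.0000)²) = 2.0616
L_2 = √((0.0000−5.5000)² + (3.0000−2.0000)²) = 5.5902
L_3 = √((0.0000−5.5000)² + (0.0000−2.0000)²) = 5.8523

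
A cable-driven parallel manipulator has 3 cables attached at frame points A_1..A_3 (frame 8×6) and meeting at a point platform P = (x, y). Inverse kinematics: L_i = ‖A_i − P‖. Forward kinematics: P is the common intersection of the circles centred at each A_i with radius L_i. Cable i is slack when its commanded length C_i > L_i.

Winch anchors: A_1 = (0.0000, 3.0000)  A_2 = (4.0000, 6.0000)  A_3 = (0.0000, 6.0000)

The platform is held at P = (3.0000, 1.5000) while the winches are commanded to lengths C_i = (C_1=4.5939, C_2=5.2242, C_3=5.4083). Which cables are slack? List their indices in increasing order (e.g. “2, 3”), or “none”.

i=1: geometric 3.3541 vs commanded 4.5939 ⇒ slack
i=2: geometric 4.6098 vs commanded 5.2242 ⇒ slack
i=3: geometric 5.4083 vs commanded 5.4083 ⇒ taut

1, 2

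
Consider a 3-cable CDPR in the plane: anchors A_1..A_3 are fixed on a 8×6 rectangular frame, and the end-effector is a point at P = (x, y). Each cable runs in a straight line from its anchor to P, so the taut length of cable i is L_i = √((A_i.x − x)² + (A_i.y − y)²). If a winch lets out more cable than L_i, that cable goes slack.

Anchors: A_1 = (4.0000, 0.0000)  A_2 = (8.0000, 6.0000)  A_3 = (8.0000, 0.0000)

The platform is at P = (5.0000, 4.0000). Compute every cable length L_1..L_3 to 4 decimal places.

(4.1231, 3.6056, 5.0000)

L_1: Δ = A_1−P = (-1.0000, -4.0000) → ‖Δ‖ = √17.0000 = 4.1231
L_2: Δ = A_2−P = (3.0000, 2.0000) → ‖Δ‖ = √13.0000 = 3.6056
L_3: Δ = A_3−P = (3.0000, -4.0000) → ‖Δ‖ = √25.0000 = 5.0000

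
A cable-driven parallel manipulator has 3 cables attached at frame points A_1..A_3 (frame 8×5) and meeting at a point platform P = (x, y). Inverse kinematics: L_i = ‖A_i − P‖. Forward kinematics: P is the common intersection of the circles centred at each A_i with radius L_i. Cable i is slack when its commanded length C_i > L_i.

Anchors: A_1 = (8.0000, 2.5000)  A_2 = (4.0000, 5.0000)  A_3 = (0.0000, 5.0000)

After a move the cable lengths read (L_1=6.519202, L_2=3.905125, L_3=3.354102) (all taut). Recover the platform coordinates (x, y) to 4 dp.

(1.5000, 2.0000)

each cable: (A_i−P)·(A_i−P) = L_i²; let q_i = ‖A_i‖²−L_i²
q_1 = 64.0000+6.2500−42.5000 = 27.7500
row 1: 8.0000x − 5.0000y = 2.0000  (q_2=25.7500)
row 2: 16.0000x − 5.0000y = 14.0000  (q_3=13.7500)
Cramer on rows 1–2 → x = 1.5000, y = 2.0000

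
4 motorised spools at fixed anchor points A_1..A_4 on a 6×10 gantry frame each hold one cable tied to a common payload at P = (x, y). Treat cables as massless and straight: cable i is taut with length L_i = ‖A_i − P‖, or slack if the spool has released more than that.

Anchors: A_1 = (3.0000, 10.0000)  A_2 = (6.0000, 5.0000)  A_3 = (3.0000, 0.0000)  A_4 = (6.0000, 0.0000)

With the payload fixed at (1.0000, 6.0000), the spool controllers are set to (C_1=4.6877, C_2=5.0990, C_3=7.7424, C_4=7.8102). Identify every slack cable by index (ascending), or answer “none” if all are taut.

cable 1: L_1 = ‖A_1−P‖ = 4.4721;  C_1 = 4.6877 → slack
cable 2: L_2 = ‖A_2−P‖ = 5.0990;  C_2 = 5.0990 → taut
cable 3: L_3 = ‖A_3−P‖ = 6.3246;  C_3 = 7.7424 → slack
cable 4: L_4 = ‖A_4−P‖ = 7.8102;  C_4 = 7.8102 → taut

1, 3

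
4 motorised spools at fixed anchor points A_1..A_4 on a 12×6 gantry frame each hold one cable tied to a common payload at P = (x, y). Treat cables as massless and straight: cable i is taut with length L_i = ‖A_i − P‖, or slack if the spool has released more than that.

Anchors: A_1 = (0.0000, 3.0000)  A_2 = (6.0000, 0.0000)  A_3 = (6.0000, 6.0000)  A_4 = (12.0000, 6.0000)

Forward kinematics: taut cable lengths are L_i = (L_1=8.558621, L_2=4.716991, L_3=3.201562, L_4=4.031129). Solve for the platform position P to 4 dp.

(8.5000, 4.0000)

each cable: (A_i−P)·(A_i−P) = L_i²; let k_i = ‖A_i‖²−L_i²
k_1 = 0.0000+9.0000−73.2500 = -64.2500
row 1: -12.0000x + 6.0000y = -78.0000  (k_2=13.7500)
row 2: -12.0000x − 6.0000y = -126.0000  (k_3=61.7500)
row 3: -24.0000x − 6.0000y = -228.0000  (k_4=163.7500)
Cramer on rows 1–2 → x = 8.5000, y = 4.0000
check cable 4: ‖A_4−P‖² = 16.2500 ≈ L_4² = 16.2500 ✓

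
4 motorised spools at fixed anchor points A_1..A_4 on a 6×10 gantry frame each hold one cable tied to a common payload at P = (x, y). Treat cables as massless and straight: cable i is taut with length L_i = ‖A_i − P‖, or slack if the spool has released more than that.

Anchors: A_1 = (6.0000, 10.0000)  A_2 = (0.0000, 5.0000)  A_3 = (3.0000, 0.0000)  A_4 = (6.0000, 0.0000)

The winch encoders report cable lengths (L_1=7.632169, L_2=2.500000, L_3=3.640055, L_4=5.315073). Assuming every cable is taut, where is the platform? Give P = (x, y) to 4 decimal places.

(2.0000, 3.5000)

circle eqns → linear via eq_j − eq_1; set c_j = A_j·A_j − L_j²
c_1 = 36.0000+100.0000−58.2500 = 77.7500
12.0000·x + 10.0000·y = c_1−c_2 = 59.0000
6.0000·x + 20.0000·y = c_1−c_3 = 82.0000
0.0000·x + 20.0000·y = c_1−c_4 = 70.0000
solve first two rows → x=2.0000, y=3.5000
check cable 4: ‖A_4−P‖² = 28.2500 ≈ L_4² = 28.2500 ✓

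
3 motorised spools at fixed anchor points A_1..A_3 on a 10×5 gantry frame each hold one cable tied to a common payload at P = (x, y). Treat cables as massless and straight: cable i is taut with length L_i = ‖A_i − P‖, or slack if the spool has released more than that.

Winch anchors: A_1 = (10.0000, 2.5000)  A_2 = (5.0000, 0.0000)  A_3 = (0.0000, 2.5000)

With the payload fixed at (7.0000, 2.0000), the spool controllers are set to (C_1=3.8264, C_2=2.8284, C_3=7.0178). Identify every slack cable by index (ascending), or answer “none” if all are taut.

1

cable 1: L_1 = ‖A_1−P‖ = 3.0414;  C_1 = 3.8264 → slack
cable 2: L_2 = ‖A_2−P‖ = 2.8284;  C_2 = 2.8284 → taut
cable 3: L_3 = ‖A_3−P‖ = 7.0178;  C_3 = 7.0178 → taut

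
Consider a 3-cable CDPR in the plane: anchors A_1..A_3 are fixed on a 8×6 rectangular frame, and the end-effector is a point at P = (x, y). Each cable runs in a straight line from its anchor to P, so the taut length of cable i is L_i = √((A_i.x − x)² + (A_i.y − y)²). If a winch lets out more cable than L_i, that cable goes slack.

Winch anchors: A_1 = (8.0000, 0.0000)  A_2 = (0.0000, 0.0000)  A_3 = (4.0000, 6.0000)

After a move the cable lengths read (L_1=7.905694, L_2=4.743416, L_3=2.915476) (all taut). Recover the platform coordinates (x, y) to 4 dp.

circle eqns → linear via eq_j − eq_1; set c_j = A_j·A_j − L_j²
c_1 = 64.0000+0.0000−62.5000 = 1.5000
16.0000·x + 0.0000·y = c_1−c_2 = 24.0000
8.0000·x − 12.0000·y = c_1−c_3 = -42.0000
solve first two rows → x=1.5000, y=4.5000

(1.5000, 4.5000)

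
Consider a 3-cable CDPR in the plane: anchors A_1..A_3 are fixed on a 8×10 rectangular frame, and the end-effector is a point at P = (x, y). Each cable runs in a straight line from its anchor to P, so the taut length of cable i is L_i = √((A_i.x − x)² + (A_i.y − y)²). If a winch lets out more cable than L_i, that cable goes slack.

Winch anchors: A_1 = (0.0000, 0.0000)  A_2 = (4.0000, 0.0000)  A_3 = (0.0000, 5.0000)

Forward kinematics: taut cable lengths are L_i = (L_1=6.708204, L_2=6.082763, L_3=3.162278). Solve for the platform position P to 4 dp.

expand ‖A_i−P‖²=L_i² and subtract eq 1 (c_i ≔ ‖A_i‖²−L_i²)
c_1 = 0.0000+0.0000−45.0000 = -45.0000
eq1−eq2 → [-8.0000  0.0000]·P = -24.0000
eq1−eq3 → [0.0000  -10.0000]·P = -60.0000
2×2 solve → P = (3.0000, 6.0000)

(3.0000, 6.0000)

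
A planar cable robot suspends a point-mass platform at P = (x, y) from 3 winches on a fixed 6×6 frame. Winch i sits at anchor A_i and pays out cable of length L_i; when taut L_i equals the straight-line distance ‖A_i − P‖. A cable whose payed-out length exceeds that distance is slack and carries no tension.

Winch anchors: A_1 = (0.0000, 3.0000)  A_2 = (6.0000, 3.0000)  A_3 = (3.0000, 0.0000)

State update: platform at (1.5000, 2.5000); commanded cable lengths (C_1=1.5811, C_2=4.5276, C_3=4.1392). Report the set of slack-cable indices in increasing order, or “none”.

3

i=1: geometric 1.5811 vs commanded 1.5811 ⇒ taut
i=2: geometric 4.5277 vs commanded 4.5276 ⇒ taut
i=3: geometric 2.9155 vs commanded 4.1392 ⇒ slack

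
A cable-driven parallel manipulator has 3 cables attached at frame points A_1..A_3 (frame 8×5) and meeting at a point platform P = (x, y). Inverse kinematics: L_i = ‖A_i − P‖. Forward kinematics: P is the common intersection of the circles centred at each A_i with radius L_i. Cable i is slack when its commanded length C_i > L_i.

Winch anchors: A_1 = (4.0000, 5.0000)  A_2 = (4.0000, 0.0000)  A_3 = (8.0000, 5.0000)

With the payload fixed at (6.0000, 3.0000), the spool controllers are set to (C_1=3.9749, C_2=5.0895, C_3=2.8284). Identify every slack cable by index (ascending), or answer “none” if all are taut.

cable 1: L_1 = ‖A_1−P‖ = 2.8284;  C_1 = 3.9749 → slack
cable 2: L_2 = ‖A_2−P‖ = 3.6056;  C_2 = 5.0895 → slack
cable 3: L_3 = ‖A_3−P‖ = 2.8284;  C_3 = 2.8284 → taut

1, 2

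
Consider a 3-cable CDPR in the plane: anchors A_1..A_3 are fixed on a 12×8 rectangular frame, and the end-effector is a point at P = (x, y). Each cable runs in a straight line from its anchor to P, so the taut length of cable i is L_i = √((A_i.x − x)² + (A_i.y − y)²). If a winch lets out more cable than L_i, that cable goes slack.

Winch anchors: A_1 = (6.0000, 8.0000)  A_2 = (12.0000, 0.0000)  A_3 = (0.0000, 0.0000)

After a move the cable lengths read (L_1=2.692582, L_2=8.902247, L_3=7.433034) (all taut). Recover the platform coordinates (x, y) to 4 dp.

(5.0000, 5.5000)

circle eqns → linear via eq_j − eq_1; set c_j = A_j·A_j − L_j²
c_1 = 36.0000+64.0000−7.2500 = 92.7500
-12.0000·x + 16.0000·y = c_1−c_2 = 28.0000
12.0000·x + 16.0000·y = c_1−c_3 = 148.0000
solve first two rows → x=5.0000, y=5.5000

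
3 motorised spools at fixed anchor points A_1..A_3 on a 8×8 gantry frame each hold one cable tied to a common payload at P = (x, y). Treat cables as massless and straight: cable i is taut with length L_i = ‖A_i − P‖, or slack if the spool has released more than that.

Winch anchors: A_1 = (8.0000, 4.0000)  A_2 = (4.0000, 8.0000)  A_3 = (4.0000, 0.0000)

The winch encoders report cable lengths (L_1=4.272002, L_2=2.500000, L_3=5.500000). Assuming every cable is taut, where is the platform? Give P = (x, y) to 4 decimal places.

circle eqns → linear via eq_j − eq_1; set q_j = A_j·A_j − L_j²
q_1 = 64.0000+16.0000−18.2500 = 61.7500
8.0000·x − 8.0000·y = q_1−q_2 = -12.0000
8.0000·x + 8.0000·y = q_1−q_3 = 76.0000
solve first two rows → x=4.0000, y=5.5000

(4.0000, 5.5000)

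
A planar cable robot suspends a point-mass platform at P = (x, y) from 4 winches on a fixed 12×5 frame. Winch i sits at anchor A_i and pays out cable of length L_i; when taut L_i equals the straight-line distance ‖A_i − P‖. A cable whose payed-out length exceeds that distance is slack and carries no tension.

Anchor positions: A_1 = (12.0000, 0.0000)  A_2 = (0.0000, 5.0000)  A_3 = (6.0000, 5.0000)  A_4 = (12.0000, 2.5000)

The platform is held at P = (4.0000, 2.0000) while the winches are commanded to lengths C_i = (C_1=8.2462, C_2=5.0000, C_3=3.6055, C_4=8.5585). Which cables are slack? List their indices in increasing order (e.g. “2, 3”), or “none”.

cable 1: √((8.0000)²+(-2.0000)²)=8.2462, C_1=8.2462: taut
cable 2: √((-4.0000)²+(3.0000)²)=5.0000, C_2=5.0000: taut
cable 3: √((2.0000)²+(3.0000)²)=3.6056, C_3=3.6055: taut
cable 4: √((8.0000)²+(0.5000)²)=8.0156, C_4=8.5585: slack

4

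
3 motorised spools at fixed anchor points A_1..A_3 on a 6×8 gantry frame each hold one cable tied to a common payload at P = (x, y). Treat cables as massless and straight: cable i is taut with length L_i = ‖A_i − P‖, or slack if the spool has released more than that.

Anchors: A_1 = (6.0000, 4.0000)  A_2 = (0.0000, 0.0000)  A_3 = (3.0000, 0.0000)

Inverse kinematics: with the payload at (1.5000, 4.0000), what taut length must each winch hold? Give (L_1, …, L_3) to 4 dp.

cable 1: Δx=4.5000, Δy=0.0000; L_1 = √(Δx²+Δy²) = 4.5000
cable 2: Δx=-1.5000, Δy=-4.0000; L_2 = √(Δx²+Δy²) = 4.2720
cable 3: Δx=1.5000, Δy=-4.0000; L_3 = √(Δx²+Δy²) = 4.2720

(4.5000, 4.2720, 4.2720)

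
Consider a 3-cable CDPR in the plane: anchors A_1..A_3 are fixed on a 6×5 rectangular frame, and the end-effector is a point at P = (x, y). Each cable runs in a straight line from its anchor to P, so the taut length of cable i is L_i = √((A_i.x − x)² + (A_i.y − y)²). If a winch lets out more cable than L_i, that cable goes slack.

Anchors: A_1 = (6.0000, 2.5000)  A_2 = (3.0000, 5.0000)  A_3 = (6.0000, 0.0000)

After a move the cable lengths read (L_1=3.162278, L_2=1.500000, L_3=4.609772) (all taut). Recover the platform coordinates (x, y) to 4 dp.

(3.0000, 3.5000)

circle eqns → linear via eq_j − eq_1; set q_j = A_j·A_j − L_j²
q_1 = 36.0000+6.2500−10.0000 = 32.2500
6.0000·x − 5.0000·y = q_1−q_2 = 0.5000
0.0000·x + 5.0000·y = q_1−q_3 = 17.5000
solve first two rows → x=3.0000, y=3.5000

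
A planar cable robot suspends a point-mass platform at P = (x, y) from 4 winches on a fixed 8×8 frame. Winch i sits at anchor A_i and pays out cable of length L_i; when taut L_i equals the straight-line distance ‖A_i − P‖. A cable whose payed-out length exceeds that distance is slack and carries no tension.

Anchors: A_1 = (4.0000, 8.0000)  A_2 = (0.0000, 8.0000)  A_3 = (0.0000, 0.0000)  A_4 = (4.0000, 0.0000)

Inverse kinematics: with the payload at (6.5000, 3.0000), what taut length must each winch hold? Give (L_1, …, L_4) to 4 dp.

L_1 = √((4.0000−6.5000)² + (8.0000−3.0000)²) = 5.5902
L_2 = √((0.0000−6.5000)² + (8.0000−3.0000)²) = 8.2006
L_3 = √((0.0000−6.5000)² + (0.0000−3.0000)²) = 7.1589
L_4 = √((4.0000−6.5000)² + (0.0000−3.0000)²) = 3.9051

(5.5902, 8.2006, 7.1589, 3.9051)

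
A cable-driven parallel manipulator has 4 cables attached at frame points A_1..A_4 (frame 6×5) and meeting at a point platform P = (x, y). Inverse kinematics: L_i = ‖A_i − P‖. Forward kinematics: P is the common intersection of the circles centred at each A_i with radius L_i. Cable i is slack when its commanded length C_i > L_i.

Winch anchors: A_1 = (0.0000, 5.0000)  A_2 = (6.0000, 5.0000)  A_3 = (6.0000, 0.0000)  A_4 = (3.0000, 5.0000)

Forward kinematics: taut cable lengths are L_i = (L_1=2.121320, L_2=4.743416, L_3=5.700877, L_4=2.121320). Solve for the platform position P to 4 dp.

(1.5000, 3.5000)

each cable: (A_i−P)·(A_i−P) = L_i²; let q_i = ‖A_i‖²−L_i²
q_1 = 0.0000+25.0000−4.5000 = 20.5000
row 1: -12.0000x + 0.0000y = -18.0000  (q_2=38.5000)
row 2: -12.0000x + 10.0000y = 17.0000  (q_3=3.5000)
row 3: -6.0000x + 0.0000y = -9.0000  (q_4=29.5000)
Cramer on rows 1–2 → x = 1.5000, y = 3.5000
check cable 4: ‖A_4−P‖² = 4.5000 ≈ L_4² = 4.5000 ✓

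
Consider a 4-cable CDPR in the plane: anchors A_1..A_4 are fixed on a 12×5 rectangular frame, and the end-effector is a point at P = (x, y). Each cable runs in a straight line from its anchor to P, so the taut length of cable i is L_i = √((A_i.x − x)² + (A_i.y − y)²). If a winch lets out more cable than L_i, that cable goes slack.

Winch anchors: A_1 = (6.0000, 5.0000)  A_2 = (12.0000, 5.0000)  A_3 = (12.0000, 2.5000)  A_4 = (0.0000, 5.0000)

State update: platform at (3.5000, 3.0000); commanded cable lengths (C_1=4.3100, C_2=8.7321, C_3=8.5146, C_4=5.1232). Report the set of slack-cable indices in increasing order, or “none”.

1, 4

cable 1: L_1 = ‖A_1−P‖ = 3.2016;  C_1 = 4.3100 → slack
cable 2: L_2 = ‖A_2−P‖ = 8.7321;  C_2 = 8.7321 → taut
cable 3: L_3 = ‖A_3−P‖ = 8.5147;  C_3 = 8.5146 → taut
cable 4: L_4 = ‖A_4−P‖ = 4.0311;  C_4 = 5.1232 → slack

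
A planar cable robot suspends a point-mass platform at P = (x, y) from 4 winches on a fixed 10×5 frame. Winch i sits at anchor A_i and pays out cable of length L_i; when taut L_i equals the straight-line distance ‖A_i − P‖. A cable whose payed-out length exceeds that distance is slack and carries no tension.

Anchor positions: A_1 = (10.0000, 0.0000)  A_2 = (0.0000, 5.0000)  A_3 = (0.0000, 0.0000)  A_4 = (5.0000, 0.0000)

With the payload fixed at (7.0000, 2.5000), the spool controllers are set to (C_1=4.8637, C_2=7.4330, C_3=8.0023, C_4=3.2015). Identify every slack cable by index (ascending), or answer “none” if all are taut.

1, 3

cable 1: L_1 = ‖A_1−P‖ = 3.9051;  C_1 = 4.8637 → slack
cable 2: L_2 = ‖A_2−P‖ = 7.4330;  C_2 = 7.4330 → taut
cable 3: L_3 = ‖A_3−P‖ = 7.4330;  C_3 = 8.0023 → slack
cable 4: L_4 = ‖A_4−P‖ = 3.2016;  C_4 = 3.2015 → taut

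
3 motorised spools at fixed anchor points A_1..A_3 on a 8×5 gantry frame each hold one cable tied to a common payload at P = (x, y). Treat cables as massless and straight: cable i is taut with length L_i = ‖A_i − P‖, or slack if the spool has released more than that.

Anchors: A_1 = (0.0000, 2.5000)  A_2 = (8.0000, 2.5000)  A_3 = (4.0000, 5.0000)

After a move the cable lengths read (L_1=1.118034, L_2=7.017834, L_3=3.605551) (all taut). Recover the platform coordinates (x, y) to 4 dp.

(1.0000, 3.0000)

expand ‖A_i−P‖²=L_i² and subtract eq 1 (c_i ≔ ‖A_i‖²−L_i²)
c_1 = 0.0000+6.2500−1.2500 = 5.0000
eq1−eq2 → [-16.0000  0.0000]·P = -16.0000
eq1−eq3 → [-8.0000  -5.0000]·P = -23.0000
2×2 solve → P = (1.0000, 3.0000)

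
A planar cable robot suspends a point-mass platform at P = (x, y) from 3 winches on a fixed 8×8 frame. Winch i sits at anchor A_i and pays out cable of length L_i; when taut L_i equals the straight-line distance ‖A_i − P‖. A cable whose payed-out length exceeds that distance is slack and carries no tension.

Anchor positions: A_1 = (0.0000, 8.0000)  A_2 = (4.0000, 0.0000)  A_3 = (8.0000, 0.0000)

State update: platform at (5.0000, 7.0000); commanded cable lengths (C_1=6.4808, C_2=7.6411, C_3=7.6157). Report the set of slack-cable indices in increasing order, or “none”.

1, 2

cable 1: √((-5.0000)²+(1.0000)²)=5.0990, C_1=6.4808: slack
cable 2: √((-1.0000)²+(-7.0000)²)=7.0711, C_2=7.6411: slack
cable 3: √((3.0000)²+(-7.0000)²)=7.6158, C_3=7.6157: taut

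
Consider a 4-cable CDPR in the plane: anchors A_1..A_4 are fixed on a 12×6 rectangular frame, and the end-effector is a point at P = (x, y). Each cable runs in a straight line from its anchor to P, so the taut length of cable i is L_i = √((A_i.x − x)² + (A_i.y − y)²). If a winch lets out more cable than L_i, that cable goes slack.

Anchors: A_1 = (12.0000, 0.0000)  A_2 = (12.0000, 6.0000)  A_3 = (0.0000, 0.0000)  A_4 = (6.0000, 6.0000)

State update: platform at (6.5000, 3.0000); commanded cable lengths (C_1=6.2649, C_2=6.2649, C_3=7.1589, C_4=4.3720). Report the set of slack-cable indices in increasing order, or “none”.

i=1: geometric 6.2650 vs commanded 6.2649 ⇒ taut
i=2: geometric 6.2650 vs commanded 6.2649 ⇒ taut
i=3: geometric 7.1589 vs commanded 7.1589 ⇒ taut
i=4: geometric 3.0414 vs commanded 4.3720 ⇒ slack

4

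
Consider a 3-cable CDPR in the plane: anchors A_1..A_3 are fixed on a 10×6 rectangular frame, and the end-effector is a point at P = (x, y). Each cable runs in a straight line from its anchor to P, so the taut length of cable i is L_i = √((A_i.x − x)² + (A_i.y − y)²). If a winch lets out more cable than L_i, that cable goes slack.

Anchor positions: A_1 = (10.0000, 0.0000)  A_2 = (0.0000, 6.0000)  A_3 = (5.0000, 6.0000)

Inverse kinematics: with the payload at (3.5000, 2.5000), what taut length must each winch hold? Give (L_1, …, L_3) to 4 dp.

(6.9642, 4.9497, 3.8079)

L_1 = √((10.0000−3.5000)² + (0.0000−2.5000)²) = 6.9642
L_2 = √((0.0000−3.5000)² + (6.0000−2.5000)²) = 4.9497
L_3 = √((5.0000−3.5000)² + (6.0000−2.5000)²) = 3.8079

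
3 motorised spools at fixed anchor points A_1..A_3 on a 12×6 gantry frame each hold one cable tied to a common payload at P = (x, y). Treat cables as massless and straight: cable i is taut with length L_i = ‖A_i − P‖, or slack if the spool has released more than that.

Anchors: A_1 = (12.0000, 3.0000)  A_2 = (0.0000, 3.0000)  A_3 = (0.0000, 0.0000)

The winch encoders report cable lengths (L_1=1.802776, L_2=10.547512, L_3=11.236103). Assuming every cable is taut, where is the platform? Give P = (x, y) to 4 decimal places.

(10.5000, 4.0000)

expand ‖A_i−P‖²=L_i² and subtract eq 1 (k_i ≔ ‖A_i‖²−L_i²)
k_1 = 144.0000+9.0000−3.2500 = 149.7500
eq1−eq2 → [24.0000  0.0000]·P = 252.0000
eq1−eq3 → [24.0000  6.0000]·P = 276.0000
2×2 solve → P = (10.5000, 4.0000)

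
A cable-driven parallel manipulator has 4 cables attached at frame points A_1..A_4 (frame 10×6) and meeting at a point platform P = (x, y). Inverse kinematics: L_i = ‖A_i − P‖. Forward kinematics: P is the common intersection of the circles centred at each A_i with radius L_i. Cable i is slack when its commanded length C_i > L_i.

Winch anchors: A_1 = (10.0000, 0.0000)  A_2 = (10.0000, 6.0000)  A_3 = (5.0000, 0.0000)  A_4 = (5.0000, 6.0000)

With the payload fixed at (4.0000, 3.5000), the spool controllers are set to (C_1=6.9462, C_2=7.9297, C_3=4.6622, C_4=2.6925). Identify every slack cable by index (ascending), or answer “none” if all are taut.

i=1: geometric 6.9462 vs commanded 6.9462 ⇒ taut
i=2: geometric 6.5000 vs commanded 7.9297 ⇒ slack
i=3: geometric 3.6401 vs commanded 4.6622 ⇒ slack
i=4: geometric 2.6926 vs commanded 2.6925 ⇒ taut

2, 3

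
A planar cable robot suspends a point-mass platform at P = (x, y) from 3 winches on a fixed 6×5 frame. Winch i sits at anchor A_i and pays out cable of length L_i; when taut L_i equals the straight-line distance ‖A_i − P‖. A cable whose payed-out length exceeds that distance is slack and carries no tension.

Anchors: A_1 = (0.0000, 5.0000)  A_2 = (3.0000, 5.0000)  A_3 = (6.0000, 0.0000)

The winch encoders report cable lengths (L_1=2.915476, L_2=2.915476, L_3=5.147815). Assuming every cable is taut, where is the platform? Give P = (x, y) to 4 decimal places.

(1.5000, 2.5000)

circle eqns → linear via eq_j − eq_1; set q_j = A_j·A_j − L_j²
q_1 = 0.0000+25.0000−8.5000 = 16.5000
-6.0000·x + 0.0000·y = q_1−q_2 = -9.0000
-12.0000·x + 10.0000·y = q_1−q_3 = 7.0000
solve first two rows → x=1.5000, y=2.5000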